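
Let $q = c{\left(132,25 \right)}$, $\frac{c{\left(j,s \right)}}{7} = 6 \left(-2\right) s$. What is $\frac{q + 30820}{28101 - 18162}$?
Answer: $\frac{28720}{9939} \approx 2.8896$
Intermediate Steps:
$c{\left(j,s \right)} = - 84 s$ ($c{\left(j,s \right)} = 7 \cdot 6 \left(-2\right) s = 7 \left(- 12 s\right) = - 84 s$)
$q = -2100$ ($q = \left(-84\right) 25 = -2100$)
$\frac{q + 30820}{28101 - 18162} = \frac{-2100 + 30820}{28101 - 18162} = \frac{28720}{9939}$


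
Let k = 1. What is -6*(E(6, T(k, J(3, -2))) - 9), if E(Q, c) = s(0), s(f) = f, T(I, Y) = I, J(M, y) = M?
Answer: 54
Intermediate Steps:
E(Q, c) = 0
-6*(E(6, T(k, J(3, -2))) - 9) = -6*(0 - 9) = -6*(-9) = 54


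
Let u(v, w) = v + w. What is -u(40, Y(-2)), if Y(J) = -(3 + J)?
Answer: -39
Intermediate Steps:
Y(J) = -3 - J
-u(40, Y(-2)) = -(40 + (-3 - 1*(-2))) = -(40 + (-3 + 2)) = -(40 - 1) = -1*39 = -39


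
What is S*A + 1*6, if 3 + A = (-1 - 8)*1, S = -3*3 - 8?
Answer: 210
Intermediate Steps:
S = -17 (S = -9 - 8 = -17)
A = -12 (A = -3 + (-1 - 8)*1 = -3 - 9*1 = -3 - 9 = -12)
S*A + 1*6 = -17*(-12) + 1*6 = 204 + 6 = 210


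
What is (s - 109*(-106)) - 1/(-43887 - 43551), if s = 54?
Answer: 1014980305/87438 ≈ 11608.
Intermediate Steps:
(s - 109*(-106)) - 1/(-43887 - 43551) = (54 - 109*(-106)) - 1/(-43887 - 43551) = (54 + 11554) - 1/(-87438) = 11608 - 1*(-1/87438) = 11608 + 1/87438 = 1014980305/87438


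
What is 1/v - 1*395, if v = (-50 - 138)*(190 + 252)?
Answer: -32822921/83096 ≈ -395.00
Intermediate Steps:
v = -83096 (v = -188*442 = -83096)
1/v - 1*395 = 1/(-83096) - 1*395 = -1/83096 - 395 = -32822921/83096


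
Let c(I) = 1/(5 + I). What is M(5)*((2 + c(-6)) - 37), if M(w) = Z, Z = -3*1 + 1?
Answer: 72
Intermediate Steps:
Z = -2 (Z = -3 + 1 = -2)
M(w) = -2
M(5)*((2 + c(-6)) - 37) = -2*((2 + 1/(5 - 6)) - 37) = -2*((2 + 1/(-1)) - 37) = -2*((2 - 1) - 37) = -2*(1 - 37) = -2*(-36) = 72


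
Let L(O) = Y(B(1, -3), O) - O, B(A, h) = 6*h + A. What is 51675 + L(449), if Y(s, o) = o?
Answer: 51675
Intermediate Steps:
B(A, h) = A + 6*h
L(O) = 0 (L(O) = O - O = 0)
51675 + L(449) = 51675 + 0 = 51675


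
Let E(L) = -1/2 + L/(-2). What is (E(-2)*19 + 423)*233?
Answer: 201545/2 ≈ 1.0077e+5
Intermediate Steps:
E(L) = -½ - L/2 (E(L) = -1*½ + L*(-½) = -½ - L/2)
(E(-2)*19 + 423)*233 = ((-½ - ½*(-2))*19 + 423)*233 = ((-½ + 1)*19 + 423)*233 = ((½)*19 + 423)*233 = (19/2 + 423)*233 = (865/2)*233 = 201545/2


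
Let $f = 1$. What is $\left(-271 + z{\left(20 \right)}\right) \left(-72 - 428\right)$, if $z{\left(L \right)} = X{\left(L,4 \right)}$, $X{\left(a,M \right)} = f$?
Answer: $135000$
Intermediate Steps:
$X{\left(a,M \right)} = 1$
$z{\left(L \right)} = 1$
$\left(-271 + z{\left(20 \right)}\right) \left(-72 - 428\right) = \left(-271 + 1\right) \left(-72 - 428\right) = \left(-270\right) \left(-500\right) = 135000$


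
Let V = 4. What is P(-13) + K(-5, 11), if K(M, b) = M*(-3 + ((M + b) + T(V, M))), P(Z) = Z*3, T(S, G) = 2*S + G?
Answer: -69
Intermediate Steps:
T(S, G) = G + 2*S
P(Z) = 3*Z
K(M, b) = M*(5 + b + 2*M) (K(M, b) = M*(-3 + ((M + b) + (M + 2*4))) = M*(-3 + ((M + b) + (M + 8))) = M*(-3 + ((M + b) + (8 + M))) = M*(-3 + (8 + b + 2*M)) = M*(5 + b + 2*M))
P(-13) + K(-5, 11) = 3*(-13) - 5*(5 + 11 + 2*(-5)) = -39 - 5*(5 + 11 - 10) = -39 - 5*6 = -39 - 30 = -69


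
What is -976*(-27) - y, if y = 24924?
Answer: 1428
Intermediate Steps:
-976*(-27) - y = -976*(-27) - 1*24924 = 26352 - 24924 = 1428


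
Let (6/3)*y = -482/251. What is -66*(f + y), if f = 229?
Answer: -3777708/251 ≈ -15051.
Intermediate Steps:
y = -241/251 (y = (-482/251)/2 = (-482*1/251)/2 = (1/2)*(-482/251) = -241/251 ≈ -0.96016)
-66*(f + y) = -66*(229 - 241/251) = -66*57238/251 = -3777708/251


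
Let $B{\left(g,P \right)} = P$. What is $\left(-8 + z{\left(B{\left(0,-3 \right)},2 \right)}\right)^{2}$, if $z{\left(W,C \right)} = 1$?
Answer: $49$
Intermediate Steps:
$\left(-8 + z{\left(B{\left(0,-3 \right)},2 \right)}\right)^{2} = \left(-8 + 1\right)^{2} = \left(-7\right)^{2} = 49$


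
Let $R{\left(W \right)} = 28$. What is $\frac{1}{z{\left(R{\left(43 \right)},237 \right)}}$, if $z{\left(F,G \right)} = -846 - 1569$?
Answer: $- \frac{1}{2415} \approx -0.00041408$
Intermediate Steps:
$z{\left(F,G \right)} = -2415$
$\frac{1}{z{\left(R{\left(43 \right)},237 \right)}} = \frac{1}{-2415} = - \frac{1}{2415}$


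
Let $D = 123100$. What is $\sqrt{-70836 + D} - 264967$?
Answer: $-264967 + 2 \sqrt{13066} \approx -2.6474 \cdot 10^{5}$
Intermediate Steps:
$\sqrt{-70836 + D} - 264967 = \sqrt{-70836 + 123100} - 264967 = \sqrt{52264} - 264967 = 2 \sqrt{13066} - 264967 = -264967 + 2 \sqrt{13066}$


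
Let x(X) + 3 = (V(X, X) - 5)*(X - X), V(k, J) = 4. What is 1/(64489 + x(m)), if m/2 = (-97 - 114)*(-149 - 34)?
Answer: 1/64486 ≈ 1.5507e-5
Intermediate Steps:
m = 77226 (m = 2*((-97 - 114)*(-149 - 34)) = 2*(-211*(-183)) = 2*38613 = 77226)
x(X) = -3 (x(X) = -3 + (4 - 5)*(X - X) = -3 - 1*0 = -3 + 0 = -3)
1/(64489 + x(m)) = 1/(64489 - 3) = 1/64486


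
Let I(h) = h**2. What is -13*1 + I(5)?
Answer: 12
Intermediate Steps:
-13*1 + I(5) = -13*1 + 5**2 = -13 + 25 = 12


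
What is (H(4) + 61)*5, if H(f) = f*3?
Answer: 365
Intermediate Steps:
H(f) = 3*f
(H(4) + 61)*5 = (3*4 + 61)*5 = (12 + 61)*5 = 73*5 = 365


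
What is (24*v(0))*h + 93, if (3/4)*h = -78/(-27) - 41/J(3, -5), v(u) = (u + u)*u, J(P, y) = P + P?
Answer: 93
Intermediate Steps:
J(P, y) = 2*P
v(u) = 2*u² (v(u) = (2*u)*u = 2*u²)
h = -142/27 (h = 4*(-78/(-27) - 41/(2*3))/3 = 4*(-78*(-1/27) - 41/6)/3 = 4*(26/9 - 41*⅙)/3 = 4*(26/9 - 41/6)/3 = (4/3)*(-71/18) = -142/27 ≈ -5.2593)
(24*v(0))*h + 93 = (24*(2*0²))*(-142/27) + 93 = (24*(2*0))*(-142/27) + 93 = (24*0)*(-142/27) + 93 = 0*(-142/27) + 93 = 0 + 93 = 93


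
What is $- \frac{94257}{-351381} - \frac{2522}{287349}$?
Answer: $\frac{8732823937}{33656326323} \approx 0.25947$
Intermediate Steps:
$- \frac{94257}{-351381} - \frac{2522}{287349} = \left(-94257\right) \left(- \frac{1}{351381}\right) - \frac{2522}{287349} = \frac{31419}{117127} - \frac{2522}{287349} = \frac{8732823937}{33656326323}$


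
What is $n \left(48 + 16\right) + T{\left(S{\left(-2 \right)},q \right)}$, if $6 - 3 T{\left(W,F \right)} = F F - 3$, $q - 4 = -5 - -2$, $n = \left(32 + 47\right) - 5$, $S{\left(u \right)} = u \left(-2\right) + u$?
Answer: $\frac{14216}{3} \approx 4738.7$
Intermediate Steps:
$S{\left(u \right)} = - u$ ($S{\left(u \right)} = - 2 u + u = - u$)
$n = 74$ ($n = 79 - 5 = 74$)
$q = 1$ ($q = 4 - 3 = 1$)
$T{\left(W,F \right)} = 3 - \frac{F^{2}}{3}$ ($T{\left(W,F \right)} = 2 - \frac{F F - 3}{3} = 2 - \frac{F^{2} - 3}{3} = 2 - \frac{-3 + F^{2}}{3} = 2 - \left(-1 + \frac{F^{2}}{3}\right) = 3 - \frac{F^{2}}{3}$)
$n \left(48 + 16\right) + T{\left(S{\left(-2 \right)},q \right)} = 74 \left(48 + 16\right) + \left(3 - \frac{1^{2}}{3}\right) = 74 \cdot 64 + \left(3 - \frac{1}{3}\right) = 4736 + \left(3 - \frac{1}{3}\right) = 4736 + \frac{8}{3} = \frac{14216}{3}$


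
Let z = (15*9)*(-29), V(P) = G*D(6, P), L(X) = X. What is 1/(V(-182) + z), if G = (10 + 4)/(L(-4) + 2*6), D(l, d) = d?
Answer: -2/8467 ≈ -0.00023621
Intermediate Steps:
G = 7/4 (G = (10 + 4)/(-4 + 2*6) = 14/(-4 + 12) = 14/8 = 14*(⅛) = 7/4 ≈ 1.7500)
V(P) = 7*P/4
z = -3915 (z = 135*(-29) = -3915)
1/(V(-182) + z) = 1/((7/4)*(-182) - 3915) = 1/(-637/2 - 3915) = 1/(-8467/2) = -2/8467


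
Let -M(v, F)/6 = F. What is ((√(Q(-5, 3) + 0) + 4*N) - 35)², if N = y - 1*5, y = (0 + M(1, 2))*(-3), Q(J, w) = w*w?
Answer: 8464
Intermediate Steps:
M(v, F) = -6*F
Q(J, w) = w²
y = 36 (y = (0 - 6*2)*(-3) = (0 - 12)*(-3) = -12*(-3) = 36)
N = 31 (N = 36 - 1*5 = 36 - 5 = 31)
((√(Q(-5, 3) + 0) + 4*N) - 35)² = ((√(3² + 0) + 4*31) - 35)² = ((√(9 + 0) + 124) - 35)² = ((√9 + 124) - 35)² = ((3 + 124) - 35)² = (127 - 35)² = 92² = 8464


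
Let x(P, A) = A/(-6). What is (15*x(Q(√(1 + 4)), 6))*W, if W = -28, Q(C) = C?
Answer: 420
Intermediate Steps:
x(P, A) = -A/6 (x(P, A) = A*(-⅙) = -A/6)
(15*x(Q(√(1 + 4)), 6))*W = (15*(-⅙*6))*(-28) = (15*(-1))*(-28) = -15*(-28) = 420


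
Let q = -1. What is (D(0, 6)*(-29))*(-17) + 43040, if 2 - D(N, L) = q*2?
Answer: 45012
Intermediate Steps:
D(N, L) = 4 (D(N, L) = 2 - (-1)*2 = 2 - 1*(-2) = 2 + 2 = 4)
(D(0, 6)*(-29))*(-17) + 43040 = (4*(-29))*(-17) + 43040 = -116*(-17) + 43040 = 1972 + 43040 = 45012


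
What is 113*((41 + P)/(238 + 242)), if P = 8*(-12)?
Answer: -1243/96 ≈ -12.948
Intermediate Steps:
P = -96
113*((41 + P)/(238 + 242)) = 113*((41 - 96)/(238 + 242)) = 113*(-55/480) = 113*(-55*1/480) = 113*(-11/96) = -1243/96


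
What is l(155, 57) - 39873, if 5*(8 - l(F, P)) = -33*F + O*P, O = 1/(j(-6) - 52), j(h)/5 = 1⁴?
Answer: -9127813/235 ≈ -38842.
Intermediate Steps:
j(h) = 5 (j(h) = 5*1⁴ = 5*1 = 5)
O = -1/47 (O = 1/(5 - 52) = 1/(-47) = -1/47 ≈ -0.021277)
l(F, P) = 8 + P/235 + 33*F/5 (l(F, P) = 8 - (-33*F - P/47)/5 = 8 + (P/235 + 33*F/5) = 8 + P/235 + 33*F/5)
l(155, 57) - 39873 = (8 + (1/235)*57 + (33/5)*155) - 39873 = (8 + 57/235 + 1023) - 39873 = 242342/235 - 39873 = -9127813/235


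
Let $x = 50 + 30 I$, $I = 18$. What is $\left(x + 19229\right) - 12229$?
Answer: $7590$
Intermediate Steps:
$x = 590$ ($x = 50 + 30 \cdot 18 = 50 + 540 = 590$)
$\left(x + 19229\right) - 12229 = \left(590 + 19229\right) - 12229 = 19819 - 12229 = 7590$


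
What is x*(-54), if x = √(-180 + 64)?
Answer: -108*I*√29 ≈ -581.6*I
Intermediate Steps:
x = 2*I*√29 (x = √(-116) = 2*I*√29 ≈ 10.77*I)
x*(-54) = (2*I*√29)*(-54) = -108*I*√29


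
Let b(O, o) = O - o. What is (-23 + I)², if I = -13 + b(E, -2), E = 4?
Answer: 900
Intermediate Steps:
I = -7 (I = -13 + (4 - 1*(-2)) = -13 + (4 + 2) = -13 + 6 = -7)
(-23 + I)² = (-23 - 7)² = (-30)² = 900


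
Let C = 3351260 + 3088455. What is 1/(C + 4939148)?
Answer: 1/11378863 ≈ 8.7882e-8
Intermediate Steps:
C = 6439715
1/(C + 4939148) = 1/(6439715 + 4939148) = 1/11378863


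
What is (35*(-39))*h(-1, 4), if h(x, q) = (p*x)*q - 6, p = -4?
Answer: -13650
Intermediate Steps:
h(x, q) = -6 - 4*q*x (h(x, q) = (-4*x)*q - 6 = -4*q*x - 6 = -6 - 4*q*x)
(35*(-39))*h(-1, 4) = (35*(-39))*(-6 - 4*4*(-1)) = -1365*(-6 + 16) = -1365*10 = -13650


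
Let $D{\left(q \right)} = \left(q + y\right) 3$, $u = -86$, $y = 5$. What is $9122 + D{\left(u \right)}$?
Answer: $8879$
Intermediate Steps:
$D{\left(q \right)} = 15 + 3 q$ ($D{\left(q \right)} = \left(q + 5\right) 3 = \left(5 + q\right) 3 = 15 + 3 q$)
$9122 + D{\left(u \right)} = 9122 + \left(15 + 3 \left(-86\right)\right) = 9122 + \left(15 - 258\right) = 9122 - 243 = 8879$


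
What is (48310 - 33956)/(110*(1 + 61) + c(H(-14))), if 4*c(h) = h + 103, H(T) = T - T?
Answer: 57416/27383 ≈ 2.0968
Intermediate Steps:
H(T) = 0
c(h) = 103/4 + h/4 (c(h) = (h + 103)/4 = (103 + h)/4 = 103/4 + h/4)
(48310 - 33956)/(110*(1 + 61) + c(H(-14))) = (48310 - 33956)/(110*(1 + 61) + (103/4 + (¼)*0)) = 14354/(110*62 + (103/4 + 0)) = 14354/(6820 + 103/4) = 14354/(27383/4) = 14354*(4/27383) = 57416/27383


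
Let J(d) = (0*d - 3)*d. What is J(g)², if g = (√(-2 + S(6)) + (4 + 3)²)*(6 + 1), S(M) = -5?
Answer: 1055754 + 43218*I*√7 ≈ 1.0558e+6 + 1.1434e+5*I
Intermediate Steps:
g = 343 + 7*I*√7 (g = (√(-2 - 5) + (4 + 3)²)*(6 + 1) = (√(-7) + 7²)*7 = (I*√7 + 49)*7 = (49 + I*√7)*7 = 343 + 7*I*√7 ≈ 343.0 + 18.52*I)
J(d) = -3*d (J(d) = (0 - 3)*d = -3*d)
J(g)² = (-3*(343 + 7*I*√7))² = (-1029 - 21*I*√7)²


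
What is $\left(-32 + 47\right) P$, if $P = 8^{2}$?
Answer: $960$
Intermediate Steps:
$P = 64$
$\left(-32 + 47\right) P = \left(-32 + 47\right) 64 = 15 \cdot 64 = 960$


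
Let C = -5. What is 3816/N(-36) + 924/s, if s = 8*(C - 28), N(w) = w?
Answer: -219/2 ≈ -109.50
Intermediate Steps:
s = -264 (s = 8*(-5 - 28) = 8*(-33) = -264)
3816/N(-36) + 924/s = 3816/(-36) + 924/(-264) = 3816*(-1/36) + 924*(-1/264) = -106 - 7/2 = -219/2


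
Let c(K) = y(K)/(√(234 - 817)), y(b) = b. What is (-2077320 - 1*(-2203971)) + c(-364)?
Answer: 126651 + 364*I*√583/583 ≈ 1.2665e+5 + 15.075*I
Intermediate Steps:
c(K) = -I*K*√583/583 (c(K) = K/(√(234 - 817)) = K/(√(-583)) = K/((I*√583)) = K*(-I*√583/583) = -I*K*√583/583)
(-2077320 - 1*(-2203971)) + c(-364) = (-2077320 - 1*(-2203971)) - 1/583*I*(-364)*√583 = (-2077320 + 2203971) + 364*I*√583/583 = 126651 + 364*I*√583/583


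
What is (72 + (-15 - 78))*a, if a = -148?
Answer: 3108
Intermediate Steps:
(72 + (-15 - 78))*a = (72 + (-15 - 78))*(-148) = (72 - 93)*(-148) = -21*(-148) = 3108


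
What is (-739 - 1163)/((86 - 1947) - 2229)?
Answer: 951/2045 ≈ 0.46504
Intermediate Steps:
(-739 - 1163)/((86 - 1947) - 2229) = -1902/(-1861 - 2229) = -1902/(-4090) = -1902*(-1/4090) = 951/2045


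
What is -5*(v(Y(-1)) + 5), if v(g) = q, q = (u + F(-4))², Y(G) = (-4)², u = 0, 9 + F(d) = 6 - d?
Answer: -30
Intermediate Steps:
F(d) = -3 - d (F(d) = -9 + (6 - d) = -3 - d)
Y(G) = 16
q = 1 (q = (0 + (-3 - 1*(-4)))² = (0 + (-3 + 4))² = (0 + 1)² = 1² = 1)
v(g) = 1
-5*(v(Y(-1)) + 5) = -5*(1 + 5) = -5*6 = -30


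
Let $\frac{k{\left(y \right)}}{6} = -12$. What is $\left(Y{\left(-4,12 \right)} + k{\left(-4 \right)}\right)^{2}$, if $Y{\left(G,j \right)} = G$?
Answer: $5776$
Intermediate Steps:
$k{\left(y \right)} = -72$ ($k{\left(y \right)} = 6 \left(-12\right) = -72$)
$\left(Y{\left(-4,12 \right)} + k{\left(-4 \right)}\right)^{2} = \left(-4 - 72\right)^{2} = \left(-76\right)^{2} = 5776$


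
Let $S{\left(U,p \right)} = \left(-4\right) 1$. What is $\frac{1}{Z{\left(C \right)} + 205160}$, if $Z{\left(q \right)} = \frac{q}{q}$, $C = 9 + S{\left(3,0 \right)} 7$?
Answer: $\frac{1}{205161} \approx 4.8742 \cdot 10^{-6}$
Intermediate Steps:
$S{\left(U,p \right)} = -4$
$C = -19$ ($C = 9 - 28 = -19$)
$Z{\left(q \right)} = 1$
$\frac{1}{Z{\left(C \right)} + 205160} = \frac{1}{1 + 205160} = \frac{1}{205161}$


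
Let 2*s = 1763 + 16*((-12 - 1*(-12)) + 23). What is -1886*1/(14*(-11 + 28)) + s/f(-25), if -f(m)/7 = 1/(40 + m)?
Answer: -545291/238 ≈ -2291.1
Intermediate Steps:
f(m) = -7/(40 + m)
s = 2131/2 (s = (1763 + 16*((-12 - 1*(-12)) + 23))/2 = (1763 + 16*((-12 + 12) + 23))/2 = (1763 + 16*(0 + 23))/2 = (1763 + 16*23)/2 = (1763 + 368)/2 = (½)*2131 = 2131/2 ≈ 1065.5)
-1886*1/(14*(-11 + 28)) + s/f(-25) = -1886*1/(14*(-11 + 28)) + 2131/(2*((-7/(40 - 25)))) = -1886/(17*14) + 2131/(2*((-7/15))) = -1886/238 + 2131/(2*((-7*1/15))) = -1886*1/238 + 2131/(2*(-7/15)) = -943/119 + (2131/2)*(-15/7) = -943/119 - 31965/14 = -545291/238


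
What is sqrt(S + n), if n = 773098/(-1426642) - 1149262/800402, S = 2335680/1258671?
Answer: 6*I*sqrt(48648307685120911520567851232455)/119771682561378197 ≈ 0.34941*I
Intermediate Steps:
S = 778560/419557 (S = 2335680*(1/1258671) = 778560/419557 ≈ 1.8557)
n = -564593655900/285471777521 (n = 773098*(-1/1426642) - 1149262*1/800402 = -386549/713321 - 574631/400201 = -564593655900/285471777521 ≈ -1.9778)
sqrt(S + n) = sqrt(778560/419557 - 564593655900/285471777521) = sqrt(-14622313381686540/119771682561378197) = 6*I*sqrt(48648307685120911520567851232455)/119771682561378197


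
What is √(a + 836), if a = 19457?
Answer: √20293 ≈ 142.45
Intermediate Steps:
√(a + 836) = √(19457 + 836) = √20293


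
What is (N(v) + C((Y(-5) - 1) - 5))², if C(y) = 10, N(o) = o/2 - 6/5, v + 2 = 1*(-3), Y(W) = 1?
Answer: 3969/100 ≈ 39.690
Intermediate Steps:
v = -5 (v = -2 + 1*(-3) = -2 - 3 = -5)
N(o) = -6/5 + o/2 (N(o) = o*(½) - 6*⅕ = o/2 - 6/5 = -6/5 + o/2)
(N(v) + C((Y(-5) - 1) - 5))² = ((-6/5 + (½)*(-5)) + 10)² = ((-6/5 - 5/2) + 10)² = (-37/10 + 10)² = (63/10)² = 3969/100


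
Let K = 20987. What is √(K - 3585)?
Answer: √17402 ≈ 131.92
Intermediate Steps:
√(K - 3585) = √(20987 - 3585) = √17402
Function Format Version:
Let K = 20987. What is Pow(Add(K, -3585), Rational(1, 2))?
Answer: Pow(17402, Rational(1, 2)) ≈ 131.92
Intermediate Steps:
Pow(Add(K, -3585), Rational(1, 2)) = Pow(Add(20987, -3585), Rational(1, 2)) = Pow(17402, Rational(1, 2))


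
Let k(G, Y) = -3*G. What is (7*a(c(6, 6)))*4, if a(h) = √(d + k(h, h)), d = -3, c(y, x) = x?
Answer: 28*I*√21 ≈ 128.31*I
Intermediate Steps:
a(h) = √(-3 - 3*h)
(7*a(c(6, 6)))*4 = (7*√(-3 - 3*6))*4 = (7*√(-3 - 18))*4 = (7*√(-21))*4 = (7*(I*√21))*4 = (7*I*√21)*4 = 28*I*√21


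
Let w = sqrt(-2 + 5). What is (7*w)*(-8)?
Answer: -56*sqrt(3) ≈ -96.995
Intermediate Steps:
w = sqrt(3) ≈ 1.7320
(7*w)*(-8) = (7*sqrt(3))*(-8) = -56*sqrt(3)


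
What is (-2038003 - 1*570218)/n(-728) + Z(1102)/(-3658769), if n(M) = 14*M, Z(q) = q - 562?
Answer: 194752502781/761023952 ≈ 255.91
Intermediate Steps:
Z(q) = -562 + q
(-2038003 - 1*570218)/n(-728) + Z(1102)/(-3658769) = (-2038003 - 1*570218)/((14*(-728))) + (-562 + 1102)/(-3658769) = (-2038003 - 570218)/(-10192) + 540*(-1/3658769) = -2608221*(-1/10192) - 540/3658769 = 53229/208 - 540/3658769 = 194752502781/761023952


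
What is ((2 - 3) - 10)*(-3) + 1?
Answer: 34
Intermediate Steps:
((2 - 3) - 10)*(-3) + 1 = (-1 - 10)*(-3) + 1 = -11*(-3) + 1 = 33 + 1 = 34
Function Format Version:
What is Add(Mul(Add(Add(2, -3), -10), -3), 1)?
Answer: 34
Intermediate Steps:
Add(Mul(Add(Add(2, -3), -10), -3), 1) = Add(Mul(Add(-1, -10), -3), 1) = Add(Mul(-11, -3), 1) = Add(33, 1) = 34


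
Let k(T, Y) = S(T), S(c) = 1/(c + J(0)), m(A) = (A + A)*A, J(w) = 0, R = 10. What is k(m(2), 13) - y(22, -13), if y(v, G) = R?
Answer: -79/8 ≈ -9.8750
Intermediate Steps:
y(v, G) = 10
m(A) = 2*A**2 (m(A) = (2*A)*A = 2*A**2)
S(c) = 1/c (S(c) = 1/(c + 0) = 1/c)
k(T, Y) = 1/T
k(m(2), 13) - y(22, -13) = 1/(2*2**2) - 1*10 = 1/(2*4) - 10 = 1/8 - 10 = -79/8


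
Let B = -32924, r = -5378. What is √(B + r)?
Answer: I*√38302 ≈ 195.71*I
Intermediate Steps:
√(B + r) = √(-32924 - 5378) = √(-38302) = I*√38302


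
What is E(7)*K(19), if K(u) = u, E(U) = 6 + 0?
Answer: 114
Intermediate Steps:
E(U) = 6
E(7)*K(19) = 6*19 = 114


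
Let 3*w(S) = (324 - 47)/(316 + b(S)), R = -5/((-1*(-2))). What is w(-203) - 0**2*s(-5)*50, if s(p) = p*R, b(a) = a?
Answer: 277/339 ≈ 0.81711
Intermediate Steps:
R = -5/2 ≈ -2.5000
s(p) = -5*p/2 (s(p) = p*(-5/2) = -5*p/2)
w(S) = 277/(3*(316 + S)) (w(S) = ((324 - 47)/(316 + S))/3 = (277/(316 + S))/3 = 277/(3*(316 + S)))
w(-203) - 0**2*s(-5)*50 = 277/(3*(316 - 203)) - 0**2*(-5/2*(-5))*50 = (277/3)/113 - 0*(25/2)*50 = (277/3)*(1/113) - 0*50 = 277/339 - 1*0 = 277/339 + 0 = 277/339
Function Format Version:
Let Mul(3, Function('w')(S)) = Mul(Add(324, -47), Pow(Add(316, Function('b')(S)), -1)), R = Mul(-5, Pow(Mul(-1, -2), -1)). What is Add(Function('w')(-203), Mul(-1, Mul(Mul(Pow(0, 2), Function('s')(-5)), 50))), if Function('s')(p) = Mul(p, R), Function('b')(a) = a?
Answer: Rational(277, 339) ≈ 0.81711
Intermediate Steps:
R = Rational(-5, 2) (R = Mul(-5, Pow(2, -1)) = Mul(-5, Rational(1, 2)) = Rational(-5, 2) ≈ -2.5000)
Function('s')(p) = Mul(Rational(-5, 2), p) (Function('s')(p) = Mul(p, Rational(-5, 2)) = Mul(Rational(-5, 2), p))
Function('w')(S) = Mul(Rational(277, 3), Pow(Add(316, S), -1)) (Function('w')(S) = Mul(Rational(1, 3), Mul(Add(324, -47), Pow(Add(316, S), -1))) = Mul(Rational(1, 3), Mul(277, Pow(Add(316, S), -1))) = Mul(Rational(277, 3), Pow(Add(316, S), -1)))
Add(Function('w')(-203), Mul(-1, Mul(Mul(Pow(0, 2), Function('s')(-5)), 50))) = Add(Mul(Rational(277, 3), Pow(Add(316, -203), -1)), Mul(-1, Mul(Mul(Pow(0, 2), Mul(Rational(-5, 2), -5)), 50))) = Add(Mul(Rational(277, 3), Pow(113, -1)), Mul(-1, Mul(Mul(0, Rational(25, 2)), 50))) = Add(Mul(Rational(277, 3), Rational(1, 113)), Mul(-1, Mul(0, 50))) = Add(Rational(277, 339), Mul(-1, 0)) = Add(Rational(277, 339), 0) = Rational(277, 339)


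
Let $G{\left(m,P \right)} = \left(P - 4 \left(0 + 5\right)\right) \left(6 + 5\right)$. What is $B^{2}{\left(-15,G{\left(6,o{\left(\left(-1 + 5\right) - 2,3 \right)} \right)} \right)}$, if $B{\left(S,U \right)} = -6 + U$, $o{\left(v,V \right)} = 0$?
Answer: $51076$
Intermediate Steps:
$G{\left(m,P \right)} = -220 + 11 P$ ($G{\left(m,P \right)} = \left(P - 20\right) 11 = \left(-20 + P\right) 11 = -220 + 11 P$)
$B^{2}{\left(-15,G{\left(6,o{\left(\left(-1 + 5\right) - 2,3 \right)} \right)} \right)} = \left(-6 + \left(-220 + 11 \cdot 0\right)\right)^{2} = \left(-6 + \left(-220 + 0\right)\right)^{2} = \left(-6 - 220\right)^{2} = \left(-226\right)^{2} = 51076$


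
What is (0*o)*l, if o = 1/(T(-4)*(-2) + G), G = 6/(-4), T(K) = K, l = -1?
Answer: 0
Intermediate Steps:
G = -3/2 (G = 6*(-¼) = -3/2 ≈ -1.5000)
o = 2/13 (o = 1/(-4*(-2) - 3/2) = 1/(8 - 3/2) = 1/(13/2) = 2/13 ≈ 0.15385)
(0*o)*l = (0*(2/13))*(-1) = 0*(-1) = 0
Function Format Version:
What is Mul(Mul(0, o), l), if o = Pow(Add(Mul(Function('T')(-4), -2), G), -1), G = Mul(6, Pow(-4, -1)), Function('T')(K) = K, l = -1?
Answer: 0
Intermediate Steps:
G = Rational(-3, 2) (G = Mul(6, Rational(-1, 4)) = Rational(-3, 2) ≈ -1.5000)
o = Rational(2, 13) (o = Pow(Add(Mul(-4, -2), Rational(-3, 2)), -1) = Pow(Add(8, Rational(-3, 2)), -1) = Pow(Rational(13, 2), -1) = Rational(2, 13) ≈ 0.15385)
Mul(Mul(0, o), l) = Mul(Mul(0, Rational(2, 13)), -1) = Mul(0, -1) = 0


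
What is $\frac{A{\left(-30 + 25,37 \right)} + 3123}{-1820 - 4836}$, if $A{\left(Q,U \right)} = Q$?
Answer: $- \frac{1559}{3328} \approx -0.46845$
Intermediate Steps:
$\frac{A{\left(-30 + 25,37 \right)} + 3123}{-1820 - 4836} = \frac{\left(-30 + 25\right) + 3123}{-1820 - 4836} = \frac{-5 + 3123}{-6656} = 3118 \left(- \frac{1}{6656}\right) = - \frac{1559}{3328}$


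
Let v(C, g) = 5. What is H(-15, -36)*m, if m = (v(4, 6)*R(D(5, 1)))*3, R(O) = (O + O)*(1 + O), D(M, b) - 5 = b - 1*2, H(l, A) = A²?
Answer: 777600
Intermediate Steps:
D(M, b) = 3 + b (D(M, b) = 5 + (b - 1*2) = 5 + (b - 2) = 5 + (-2 + b) = 3 + b)
R(O) = 2*O*(1 + O) (R(O) = (2*O)*(1 + O) = 2*O*(1 + O))
m = 600 (m = (5*(2*(3 + 1)*(1 + (3 + 1))))*3 = (5*(2*4*(1 + 4)))*3 = (5*(2*4*5))*3 = (5*40)*3 = 200*3 = 600)
H(-15, -36)*m = (-36)²*600 = 1296*600 = 777600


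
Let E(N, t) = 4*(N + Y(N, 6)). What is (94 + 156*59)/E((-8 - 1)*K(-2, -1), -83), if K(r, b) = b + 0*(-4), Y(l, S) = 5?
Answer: 4649/28 ≈ 166.04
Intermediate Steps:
K(r, b) = b (K(r, b) = b + 0 = b)
E(N, t) = 20 + 4*N (E(N, t) = 4*(N + 5) = 4*(5 + N) = 20 + 4*N)
(94 + 156*59)/E((-8 - 1)*K(-2, -1), -83) = (94 + 156*59)/(20 + 4*((-8 - 1)*(-1))) = (94 + 9204)/(20 + 4*(-9*(-1))) = 9298/(20 + 4*9) = 9298/(20 + 36) = 9298/56 = 9298*(1/56) = 4649/28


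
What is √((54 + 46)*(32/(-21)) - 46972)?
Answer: 2*I*√5195463/21 ≈ 217.08*I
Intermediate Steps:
√((54 + 46)*(32/(-21)) - 46972) = √(100*(32*(-1/21)) - 46972) = √(100*(-32/21) - 46972) = √(-3200/21 - 46972) = √(-989612/21) = 2*I*√5195463/21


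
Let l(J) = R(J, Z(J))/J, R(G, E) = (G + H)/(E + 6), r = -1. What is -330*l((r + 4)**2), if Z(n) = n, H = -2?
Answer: -154/9 ≈ -17.111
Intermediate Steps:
R(G, E) = (-2 + G)/(6 + E) (R(G, E) = (G - 2)/(E + 6) = (-2 + G)/(6 + E))
l(J) = (-2 + J)/(J*(6 + J)) (l(J) = ((-2 + J)/(6 + J))/J = (-2 + J)/(J*(6 + J)))
-330*l((r + 4)**2) = -330*(-2 + (-1 + 4)**2)/(((-1 + 4)**2)*(6 + (-1 + 4)**2)) = -330*(-2 + 3**2)/((3**2)*(6 + 3**2)) = -330*(-2 + 9)/(9*(6 + 9)) = -110*7/(3*15) = -330*7/135 = -154/9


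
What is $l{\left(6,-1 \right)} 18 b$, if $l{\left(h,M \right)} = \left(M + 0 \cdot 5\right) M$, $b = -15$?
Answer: $-270$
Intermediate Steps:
$l{\left(h,M \right)} = M^{2}$ ($l{\left(h,M \right)} = \left(M + 0\right) M = M M = M^{2}$)
$l{\left(6,-1 \right)} 18 b = \left(-1\right)^{2} \cdot 18 \left(-15\right) = 1 \cdot 18 \left(-15\right) = 18 \left(-15\right) = -270$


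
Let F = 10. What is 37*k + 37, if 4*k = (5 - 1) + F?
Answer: 333/2 ≈ 166.50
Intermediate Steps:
k = 7/2 (k = ((5 - 1) + 10)/4 = (4 + 10)/4 = (1/4)*14 = 7/2 ≈ 3.5000)
37*k + 37 = 37*(7/2) + 37 = 259/2 + 37 = 333/2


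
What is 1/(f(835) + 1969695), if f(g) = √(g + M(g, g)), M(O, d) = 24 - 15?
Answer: 1969695/3879698392181 - 2*√211/3879698392181 ≈ 5.0769e-7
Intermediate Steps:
M(O, d) = 9
f(g) = √(9 + g) (f(g) = √(g + 9) = √(9 + g))
1/(f(835) + 1969695) = 1/(√(9 + 835) + 1969695) = 1/(√844 + 1969695) = 1/(2*√211 + 1969695) = 1/(1969695 + 2*√211)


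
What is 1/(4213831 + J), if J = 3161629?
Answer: 1/7375460 ≈ 1.3558e-7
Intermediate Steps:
1/(4213831 + J) = 1/(4213831 + 3161629) = 1/7375460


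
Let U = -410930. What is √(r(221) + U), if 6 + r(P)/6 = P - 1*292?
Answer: 16*I*√1607 ≈ 641.4*I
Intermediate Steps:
r(P) = -1788 + 6*P (r(P) = -36 + 6*(P - 1*292) = -36 + 6*(P - 292) = -36 + 6*(-292 + P) = -36 + (-1752 + 6*P) = -1788 + 6*P)
√(r(221) + U) = √((-1788 + 6*221) - 410930) = √((-1788 + 1326) - 410930) = √(-462 - 410930) = √(-411392) = 16*I*√1607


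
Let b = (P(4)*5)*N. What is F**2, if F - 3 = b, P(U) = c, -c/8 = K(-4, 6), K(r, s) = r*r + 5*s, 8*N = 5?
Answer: 1315609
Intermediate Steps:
N = 5/8 (N = (1/8)*5 = 5/8 ≈ 0.62500)
K(r, s) = r**2 + 5*s
c = -368 (c = -8*((-4)**2 + 5*6) = -8*(16 + 30) = -8*46 = -368)
P(U) = -368
b = -1150 (b = -368*5*(5/8) = -1840*5/8 = -1150)
F = -1147 (F = 3 - 1150 = -1147)
F**2 = (-1147)**2 = 1315609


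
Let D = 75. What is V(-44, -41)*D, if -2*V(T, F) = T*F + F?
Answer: -132225/2 ≈ -66113.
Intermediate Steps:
V(T, F) = -F/2 - F*T/2 (V(T, F) = -(T*F + F)/2 = -(F*T + F)/2 = -(F + F*T)/2 = -F/2 - F*T/2)
V(-44, -41)*D = -1/2*(-41)*(1 - 44)*75 = -1/2*(-41)*(-43)*75 = -1763/2*75 = -132225/2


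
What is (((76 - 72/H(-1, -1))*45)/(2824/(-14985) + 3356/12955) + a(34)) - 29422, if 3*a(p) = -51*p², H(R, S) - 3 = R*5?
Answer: 2184801366/97891 ≈ 22319.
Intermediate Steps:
H(R, S) = 3 + 5*R (H(R, S) = 3 + R*5 = 3 + 5*R)
a(p) = -17*p² (a(p) = (-51*p²)/3 = -17*p²)
(((76 - 72/H(-1, -1))*45)/(2824/(-14985) + 3356/12955) + a(34)) - 29422 = (((76 - 72/(3 + 5*(-1)))*45)/(2824/(-14985) + 3356/12955) - 17*34²) - 29422 = (((76 - 72/(3 - 5))*45)/(2824*(-1/14985) + 3356*(1/12955)) - 17*1156) - 29422 = (((76 - 72/(-2))*45)/(-2824/14985 + 3356/12955) - 19652) - 29422 = (((76 - 72*(-½))*45)/(2740948/38826135) - 19652) - 29422 = (((76 + 36)*45)*(38826135/2740948) - 19652) - 29422 = ((112*45)*(38826135/2740948) - 19652) - 29422 = (5040*(38826135/2740948) - 19652) - 29422 = (6988704300/97891 - 19652) - 29422 = 5064950368/97891 - 29422 = 2184801366/97891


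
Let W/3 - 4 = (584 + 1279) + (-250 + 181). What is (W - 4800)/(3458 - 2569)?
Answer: 594/889 ≈ 0.66817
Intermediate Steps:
W = 5394 (W = 12 + 3*((584 + 1279) + (-250 + 181)) = 12 + 3*(1863 - 69) = 12 + 3*1794 = 12 + 5382 = 5394)
(W - 4800)/(3458 - 2569) = (5394 - 4800)/(3458 - 2569) = 594/889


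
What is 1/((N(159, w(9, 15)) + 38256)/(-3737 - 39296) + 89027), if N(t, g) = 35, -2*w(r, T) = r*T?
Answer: 43033/3831060600 ≈ 1.1233e-5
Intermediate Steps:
w(r, T) = -T*r/2 (w(r, T) = -r*T/2 = -T*r/2)
1/((N(159, w(9, 15)) + 38256)/(-3737 - 39296) + 89027) = 1/((35 + 38256)/(-3737 - 39296) + 89027) = 1/(38291/(-43033) + 89027) = 1/(38291*(-1/43033) + 89027) = 1/(-38291/43033 + 89027) = 1/(3831060600/43033) = 43033/3831060600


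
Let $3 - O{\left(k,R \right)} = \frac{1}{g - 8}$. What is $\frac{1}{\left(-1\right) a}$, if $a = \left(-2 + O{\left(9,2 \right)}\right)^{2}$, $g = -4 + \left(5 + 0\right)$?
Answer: $- \frac{49}{64} \approx -0.76563$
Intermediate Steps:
$g = 1$ ($g = -4 + 5 = 1$)
$O{\left(k,R \right)} = \frac{22}{7}$ ($O{\left(k,R \right)} = 3 - \frac{1}{1 - 8} = 3 - \frac{1}{-7} = 3 - - \frac{1}{7} = 3 + \frac{1}{7} = \frac{22}{7}$)
$a = \frac{64}{49}$ ($a = \left(-2 + \frac{22}{7}\right)^{2} = \left(\frac{8}{7}\right)^{2} = \frac{64}{49} \approx 1.3061$)
$\frac{1}{\left(-1\right) a} = \frac{1}{\left(-1\right) \frac{64}{49}} = \frac{1}{- \frac{64}{49}} = - \frac{49}{64}$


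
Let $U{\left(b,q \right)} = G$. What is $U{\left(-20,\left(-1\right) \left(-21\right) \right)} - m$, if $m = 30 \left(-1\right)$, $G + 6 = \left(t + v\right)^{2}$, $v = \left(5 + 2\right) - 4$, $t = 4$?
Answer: $73$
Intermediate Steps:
$v = 3$ ($v = 7 - 4 = 3$)
$G = 43$ ($G = -6 + \left(4 + 3\right)^{2} = -6 + 7^{2} = -6 + 49 = 43$)
$U{\left(b,q \right)} = 43$
$m = -30$
$U{\left(-20,\left(-1\right) \left(-21\right) \right)} - m = 43 - -30 = 43 + 30 = 73$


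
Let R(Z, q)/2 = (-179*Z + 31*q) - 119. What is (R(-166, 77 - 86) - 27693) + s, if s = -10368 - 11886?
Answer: 8685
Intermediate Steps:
s = -22254
R(Z, q) = -238 - 358*Z + 62*q (R(Z, q) = 2*((-179*Z + 31*q) - 119) = 2*(-119 - 179*Z + 31*q) = -238 - 358*Z + 62*q)
(R(-166, 77 - 86) - 27693) + s = ((-238 - 358*(-166) + 62*(77 - 86)) - 27693) - 22254 = ((-238 + 59428 + 62*(-9)) - 27693) - 22254 = ((-238 + 59428 - 558) - 27693) - 22254 = (58632 - 27693) - 22254 = 30939 - 22254 = 8685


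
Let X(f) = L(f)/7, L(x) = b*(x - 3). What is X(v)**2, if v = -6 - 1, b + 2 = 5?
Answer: 900/49 ≈ 18.367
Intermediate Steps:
b = 3 (b = -2 + 5 = 3)
L(x) = -9 + 3*x (L(x) = 3*(x - 3) = 3*(-3 + x) = -9 + 3*x)
v = -7
X(f) = -9/7 + 3*f/7 (X(f) = (-9 + 3*f)/7 = (-9 + 3*f)*(1/7) = -9/7 + 3*f/7)
X(v)**2 = (-9/7 + (3/7)*(-7))**2 = (-9/7 - 3)**2 = (-30/7)**2 = 900/49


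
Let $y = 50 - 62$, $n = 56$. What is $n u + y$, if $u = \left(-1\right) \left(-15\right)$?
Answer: $828$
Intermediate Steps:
$u = 15$
$y = -12$ ($y = 50 - 62 = -12$)
$n u + y = 56 \cdot 15 - 12 = 840 - 12 = 828$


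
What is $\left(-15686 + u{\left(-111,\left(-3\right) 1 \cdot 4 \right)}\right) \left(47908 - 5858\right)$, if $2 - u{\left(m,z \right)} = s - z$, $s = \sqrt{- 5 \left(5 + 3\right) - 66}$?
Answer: $-660016800 - 42050 i \sqrt{106} \approx -6.6002 \cdot 10^{8} - 4.3293 \cdot 10^{5} i$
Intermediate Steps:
$s = i \sqrt{106}$ ($s = \sqrt{\left(-5\right) 8 - 66} = \sqrt{-40 - 66} = \sqrt{-106} = i \sqrt{106} \approx 10.296 i$)
$u{\left(m,z \right)} = 2 + z - i \sqrt{106}$ ($u{\left(m,z \right)} = 2 - \left(i \sqrt{106} - z\right) = 2 - \left(- z + i \sqrt{106}\right) = 2 + \left(z - i \sqrt{106}\right) = 2 + z - i \sqrt{106}$)
$\left(-15686 + u{\left(-111,\left(-3\right) 1 \cdot 4 \right)}\right) \left(47908 - 5858\right) = \left(-15686 + \left(2 + \left(-3\right) 1 \cdot 4 - i \sqrt{106}\right)\right) \left(47908 - 5858\right) = \left(-15686 - \left(10 + i \sqrt{106}\right)\right) 42050 = \left(-15696 - i \sqrt{106}\right) 42050 = -660016800 - 42050 i \sqrt{106}$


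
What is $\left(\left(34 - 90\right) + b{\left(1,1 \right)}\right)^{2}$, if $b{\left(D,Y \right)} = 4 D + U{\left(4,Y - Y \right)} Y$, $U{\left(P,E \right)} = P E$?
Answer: $2704$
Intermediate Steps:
$U{\left(P,E \right)} = E P$
$b{\left(D,Y \right)} = 4 D$ ($b{\left(D,Y \right)} = 4 D + \left(Y - Y\right) 4 Y = 4 D + 0 \cdot 4 Y = 4 D + 0 Y = 4 D + 0 = 4 D$)
$\left(\left(34 - 90\right) + b{\left(1,1 \right)}\right)^{2} = \left(\left(34 - 90\right) + 4 \cdot 1\right)^{2} = \left(-56 + 4\right)^{2} = \left(-52\right)^{2} = 2704$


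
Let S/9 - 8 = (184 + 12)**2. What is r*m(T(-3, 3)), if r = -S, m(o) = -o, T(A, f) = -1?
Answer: -345816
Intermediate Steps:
S = 345816 (S = 72 + 9*(184 + 12)**2 = 72 + 9*196**2 = 72 + 9*38416 = 72 + 345744 = 345816)
r = -345816 (r = -1*345816 = -345816)
r*m(T(-3, 3)) = -(-345816)*(-1) = -345816*1 = -345816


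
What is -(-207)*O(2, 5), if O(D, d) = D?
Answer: 414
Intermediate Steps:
-(-207)*O(2, 5) = -(-207)*2 = -207*(-2) = 414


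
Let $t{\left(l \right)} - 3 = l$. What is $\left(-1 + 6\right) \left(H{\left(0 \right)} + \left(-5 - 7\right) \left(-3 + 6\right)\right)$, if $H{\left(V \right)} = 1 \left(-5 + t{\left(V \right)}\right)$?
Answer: $-190$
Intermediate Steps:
$t{\left(l \right)} = 3 + l$
$H{\left(V \right)} = -2 + V$ ($H{\left(V \right)} = 1 \left(-5 + \left(3 + V\right)\right) = 1 \left(-2 + V\right) = -2 + V$)
$\left(-1 + 6\right) \left(H{\left(0 \right)} + \left(-5 - 7\right) \left(-3 + 6\right)\right) = \left(-1 + 6\right) \left(\left(-2 + 0\right) + \left(-5 - 7\right) \left(-3 + 6\right)\right) = 5 \left(-2 - 36\right) = 5 \left(-38\right) = -190$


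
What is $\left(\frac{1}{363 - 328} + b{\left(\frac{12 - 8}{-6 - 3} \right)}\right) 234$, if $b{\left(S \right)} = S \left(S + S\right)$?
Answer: $\frac{31226}{315} \approx 99.13$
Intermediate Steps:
$b{\left(S \right)} = 2 S^{2}$ ($b{\left(S \right)} = S 2 S = 2 S^{2}$)
$\left(\frac{1}{363 - 328} + b{\left(\frac{12 - 8}{-6 - 3} \right)}\right) 234 = \left(\frac{1}{363 - 328} + 2 \left(\frac{12 - 8}{-6 - 3}\right)^{2}\right) 234 = \left(\frac{1}{35} + 2 \left(\frac{4}{-9}\right)^{2}\right) 234 = \left(\frac{1}{35} + 2 \left(4 \left(- \frac{1}{9}\right)\right)^{2}\right) 234 = \left(\frac{1}{35} + 2 \left(- \frac{4}{9}\right)^{2}\right) 234 = \left(\frac{1}{35} + 2 \cdot \frac{16}{81}\right) 234 = \left(\frac{1}{35} + \frac{32}{81}\right) 234 = \frac{1201}{2835} \cdot 234 = \frac{31226}{315}$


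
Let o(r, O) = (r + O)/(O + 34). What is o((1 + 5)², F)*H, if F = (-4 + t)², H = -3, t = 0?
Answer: -78/25 ≈ -3.1200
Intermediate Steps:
F = 16 (F = (-4 + 0)² = (-4)² = 16)
o(r, O) = (O + r)/(34 + O)
o((1 + 5)², F)*H = ((16 + (1 + 5)²)/(34 + 16))*(-3) = ((16 + 6²)/50)*(-3) = ((16 + 36)/50)*(-3) = ((1/50)*52)*(-3) = (26/25)*(-3) = -78/25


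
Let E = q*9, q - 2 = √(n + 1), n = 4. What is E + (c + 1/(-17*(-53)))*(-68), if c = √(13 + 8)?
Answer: 950/53 - 68*√21 + 9*√5 ≈ -273.57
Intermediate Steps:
c = √21 ≈ 4.5826
q = 2 + √5 (q = 2 + √(4 + 1) = 2 + √5 ≈ 4.2361)
E = 18 + 9*√5 (E = (2 + √5)*9 = 18 + 9*√5 ≈ 38.125)
E + (c + 1/(-17*(-53)))*(-68) = (18 + 9*√5) + (√21 + 1/(-17*(-53)))*(-68) = (18 + 9*√5) + (√21 - 1/17*(-1/53))*(-68) = (18 + 9*√5) + (√21 + 1/901)*(-68) = (18 + 9*√5) + (1/901 + √21)*(-68) = (18 + 9*√5) + (-4/53 - 68*√21) = 950/53 - 68*√21 + 9*√5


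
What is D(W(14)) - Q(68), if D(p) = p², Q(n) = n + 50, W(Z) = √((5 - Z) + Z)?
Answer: -113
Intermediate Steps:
W(Z) = √5
Q(n) = 50 + n
D(W(14)) - Q(68) = (√5)² - (50 + 68) = 5 - 1*118 = 5 - 118 = -113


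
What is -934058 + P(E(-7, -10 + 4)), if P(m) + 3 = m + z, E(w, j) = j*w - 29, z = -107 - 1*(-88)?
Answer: -934067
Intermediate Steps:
z = -19 (z = -107 + 88 = -19)
E(w, j) = -29 + j*w
P(m) = -22 + m (P(m) = -3 + (m - 19) = -3 + (-19 + m) = -22 + m)
-934058 + P(E(-7, -10 + 4)) = -934058 + (-22 + (-29 + (-10 + 4)*(-7))) = -934058 + (-22 + (-29 - 6*(-7))) = -934058 + (-22 + (-29 + 42)) = -934058 + (-22 + 13) = -934058 - 9 = -934067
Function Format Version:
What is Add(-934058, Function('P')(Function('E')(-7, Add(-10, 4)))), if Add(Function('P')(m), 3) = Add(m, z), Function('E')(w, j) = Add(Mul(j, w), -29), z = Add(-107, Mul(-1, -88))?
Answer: -934067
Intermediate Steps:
z = -19 (z = Add(-107, 88) = -19)
Function('E')(w, j) = Add(-29, Mul(j, w))
Function('P')(m) = Add(-22, m) (Function('P')(m) = Add(-3, Add(m, -19)) = Add(-3, Add(-19, m)) = Add(-22, m))
Add(-934058, Function('P')(Function('E')(-7, Add(-10, 4)))) = Add(-934058, Add(-22, Add(-29, Mul(Add(-10, 4), -7)))) = Add(-934058, Add(-22, Add(-29, Mul(-6, -7)))) = Add(-934058, Add(-22, Add(-29, 42))) = Add(-934058, Add(-22, 13)) = Add(-934058, -9) = -934067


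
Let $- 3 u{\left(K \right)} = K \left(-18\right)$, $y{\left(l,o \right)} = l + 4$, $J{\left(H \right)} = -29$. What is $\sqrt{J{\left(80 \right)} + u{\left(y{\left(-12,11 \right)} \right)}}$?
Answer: $i \sqrt{77} \approx 8.775 i$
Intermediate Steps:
$y{\left(l,o \right)} = 4 + l$
$u{\left(K \right)} = 6 K$ ($u{\left(K \right)} = - \frac{K \left(-18\right)}{3} = - \frac{\left(-18\right) K}{3} = 6 K$)
$\sqrt{J{\left(80 \right)} + u{\left(y{\left(-12,11 \right)} \right)}} = \sqrt{-29 + 6 \left(4 - 12\right)} = \sqrt{-29 + 6 \left(-8\right)} = \sqrt{-29 - 48} = \sqrt{-77} = i \sqrt{77}$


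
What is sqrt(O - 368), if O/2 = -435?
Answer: I*sqrt(1238) ≈ 35.185*I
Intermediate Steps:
O = -870 (O = 2*(-435) = -870)
sqrt(O - 368) = sqrt(-870 - 368) = sqrt(-1238) = I*sqrt(1238)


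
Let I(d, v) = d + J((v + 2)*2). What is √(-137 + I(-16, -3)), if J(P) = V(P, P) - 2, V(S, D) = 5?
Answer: 5*I*√6 ≈ 12.247*I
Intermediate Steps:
J(P) = 3 (J(P) = 5 - 2 = 3)
I(d, v) = 3 + d (I(d, v) = d + 3 = 3 + d)
√(-137 + I(-16, -3)) = √(-137 + (3 - 16)) = √(-137 - 13) = √(-150) = 5*I*√6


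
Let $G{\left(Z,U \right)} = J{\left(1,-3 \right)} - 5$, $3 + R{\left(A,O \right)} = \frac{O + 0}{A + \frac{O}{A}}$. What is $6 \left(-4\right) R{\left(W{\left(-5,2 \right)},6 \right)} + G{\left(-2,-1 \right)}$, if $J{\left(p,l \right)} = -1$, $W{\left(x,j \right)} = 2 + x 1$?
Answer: $\frac{474}{5} \approx 94.8$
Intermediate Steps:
$W{\left(x,j \right)} = 2 + x$
$R{\left(A,O \right)} = -3 + \frac{O}{A + \frac{O}{A}}$ ($R{\left(A,O \right)} = -3 + \frac{O + 0}{A + \frac{O}{A}} = -3 + \frac{O}{A + \frac{O}{A}}$)
$G{\left(Z,U \right)} = -6$ ($G{\left(Z,U \right)} = -1 - 5 = -6$)
$6 \left(-4\right) R{\left(W{\left(-5,2 \right)},6 \right)} + G{\left(-2,-1 \right)} = 6 \left(-4\right) \frac{\left(-3\right) 6 - 3 \left(2 - 5\right)^{2} + \left(2 - 5\right) 6}{6 + \left(2 - 5\right)^{2}} - 6 = - 24 \frac{-18 - 3 \left(-3\right)^{2} - 18}{6 + \left(-3\right)^{2}} - 6 = - 24 \frac{-18 - 27 - 18}{6 + 9} - 6 = - 24 \frac{-18 - 27 - 18}{15} - 6 = - 24 \cdot \frac{1}{15} \left(-63\right) - 6 = \left(-24\right) \left(- \frac{21}{5}\right) - 6 = \frac{504}{5} - 6 = \frac{474}{5}$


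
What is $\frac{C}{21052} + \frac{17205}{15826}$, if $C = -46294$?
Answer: $- \frac{46306148}{41646119} \approx -1.1119$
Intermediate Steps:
$\frac{C}{21052} + \frac{17205}{15826} = - \frac{46294}{21052} + \frac{17205}{15826} = \left(-46294\right) \frac{1}{21052} + 17205 \cdot \frac{1}{15826} = - \frac{23147}{10526} + \frac{17205}{15826} = - \frac{46306148}{41646119}$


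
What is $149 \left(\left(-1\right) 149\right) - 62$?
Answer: $-22263$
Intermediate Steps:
$149 \left(\left(-1\right) 149\right) - 62 = 149 \left(-149\right) - 62 = -22201 - 62 = -22263$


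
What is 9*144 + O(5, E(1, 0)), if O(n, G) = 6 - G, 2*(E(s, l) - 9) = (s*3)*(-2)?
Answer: 1296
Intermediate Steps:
E(s, l) = 9 - 3*s (E(s, l) = 9 + ((s*3)*(-2))/2 = 9 + ((3*s)*(-2))/2 = 9 + (-6*s)/2 = 9 - 3*s)
9*144 + O(5, E(1, 0)) = 9*144 + (6 - (9 - 3*1)) = 1296 + (6 - (9 - 3)) = 1296 + (6 - 1*6) = 1296 + (6 - 6) = 1296 + 0 = 1296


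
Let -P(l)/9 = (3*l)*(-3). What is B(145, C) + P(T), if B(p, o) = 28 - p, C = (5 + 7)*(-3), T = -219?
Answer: -17856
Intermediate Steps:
C = -36 (C = 12*(-3) = -36)
P(l) = 81*l (P(l) = -9*3*l*(-3) = -(-81)*l = 81*l)
B(145, C) + P(T) = (28 - 1*145) + 81*(-219) = (28 - 145) - 17739 = -117 - 17739 = -17856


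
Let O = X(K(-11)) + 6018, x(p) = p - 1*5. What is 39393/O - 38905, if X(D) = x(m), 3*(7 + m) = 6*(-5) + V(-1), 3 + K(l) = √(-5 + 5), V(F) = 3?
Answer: -77757964/1999 ≈ -38898.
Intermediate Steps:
K(l) = -3 (K(l) = -3 + √(-5 + 5) = -3 + √0 = -3 + 0 = -3)
m = -16 (m = -7 + (6*(-5) + 3)/3 = -7 + (-30 + 3)/3 = -7 + (⅓)*(-27) = -7 - 9 = -16)
x(p) = -5 + p (x(p) = p - 5 = -5 + p)
X(D) = -21 (X(D) = -5 - 16 = -21)
O = 5997 (O = -21 + 6018 = 5997)
39393/O - 38905 = 39393/5997 - 38905 = 39393*(1/5997) - 38905 = 13131/1999 - 38905 = -77757964/1999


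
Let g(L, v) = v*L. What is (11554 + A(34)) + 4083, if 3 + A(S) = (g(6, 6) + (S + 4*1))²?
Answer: 21110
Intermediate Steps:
g(L, v) = L*v
A(S) = -3 + (40 + S)² (A(S) = -3 + (6*6 + (S + 4*1))² = -3 + (36 + (S + 4))² = -3 + (36 + (4 + S))² = -3 + (40 + S)²)
(11554 + A(34)) + 4083 = (11554 + (-3 + (40 + 34)²)) + 4083 = (11554 + (-3 + 74²)) + 4083 = (11554 + (-3 + 5476)) + 4083 = (11554 + 5473) + 4083 = 17027 + 4083 = 21110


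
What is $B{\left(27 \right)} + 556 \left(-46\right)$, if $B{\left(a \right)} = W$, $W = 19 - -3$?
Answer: $-25554$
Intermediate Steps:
$W = 22$ ($W = 19 + 3 = 22$)
$B{\left(a \right)} = 22$
$B{\left(27 \right)} + 556 \left(-46\right) = 22 + 556 \left(-46\right) = 22 - 25576 = -25554$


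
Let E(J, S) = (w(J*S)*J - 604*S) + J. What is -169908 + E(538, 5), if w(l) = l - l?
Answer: -172390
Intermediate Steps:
w(l) = 0
E(J, S) = J - 604*S (E(J, S) = (0*J - 604*S) + J = (0 - 604*S) + J = -604*S + J = J - 604*S)
-169908 + E(538, 5) = -169908 + (538 - 604*5) = -169908 + (538 - 3020) = -169908 - 2482 = -172390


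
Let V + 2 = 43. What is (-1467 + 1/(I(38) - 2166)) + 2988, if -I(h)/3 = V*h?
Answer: 10403639/6840 ≈ 1521.0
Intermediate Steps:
V = 41 (V = -2 + 43 = 41)
I(h) = -123*h
(-1467 + 1/(I(38) - 2166)) + 2988 = (-1467 + 1/(-123*38 - 2166)) + 2988 = (-1467 + 1/(-4674 - 2166)) + 2988 = (-1467 + 1/(-6840)) + 2988 = (-1467 - 1/6840) + 2988 = -10034281/6840 + 2988 = 10403639/6840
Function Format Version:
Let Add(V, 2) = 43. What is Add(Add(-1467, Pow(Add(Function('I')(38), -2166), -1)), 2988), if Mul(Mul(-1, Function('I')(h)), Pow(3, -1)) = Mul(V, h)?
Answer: Rational(10403639, 6840) ≈ 1521.0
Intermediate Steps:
V = 41 (V = Add(-2, 43) = 41)
Function('I')(h) = Mul(-123, h) (Function('I')(h) = Mul(-3, Mul(41, h)) = Mul(-123, h))
Add(Add(-1467, Pow(Add(Function('I')(38), -2166), -1)), 2988) = Add(Add(-1467, Pow(Add(Mul(-123, 38), -2166), -1)), 2988) = Add(Add(-1467, Pow(Add(-4674, -2166), -1)), 2988) = Add(Add(-1467, Pow(-6840, -1)), 2988) = Add(Add(-1467, Rational(-1, 6840)), 2988) = Add(Rational(-10034281, 6840), 2988) = Rational(10403639, 6840)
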